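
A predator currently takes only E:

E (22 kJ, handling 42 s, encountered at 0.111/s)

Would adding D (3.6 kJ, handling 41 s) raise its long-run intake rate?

No

Intake rate on the current diet: R = (0.111×22) / (1 + 0.111×42) = 2.442/5.662 = 0.4313 kJ/s.
Profitability of D: 3.6/41 = 0.0878 kJ/s.
Since 0.0878 < R, time spent handling D is better spent searching.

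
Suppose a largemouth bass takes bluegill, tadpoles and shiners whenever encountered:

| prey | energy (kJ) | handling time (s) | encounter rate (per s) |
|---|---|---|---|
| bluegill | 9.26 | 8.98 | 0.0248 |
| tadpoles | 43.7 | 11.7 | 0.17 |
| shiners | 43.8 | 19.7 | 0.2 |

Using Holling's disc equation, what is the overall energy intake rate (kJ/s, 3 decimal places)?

2.296 kJ/s

R = (0.0248×9.26 + 0.17×43.7 + 0.2×43.8) / (1 + 0.0248×8.98 + 0.17×11.7 + 0.2×19.7) = 16.42/7.152 = 2.296 kJ/s.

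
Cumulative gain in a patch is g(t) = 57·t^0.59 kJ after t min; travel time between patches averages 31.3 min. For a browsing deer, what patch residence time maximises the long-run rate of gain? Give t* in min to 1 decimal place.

Optimal t* satisfies g'(t*) = g(t*)/(T + t*).
g'(t) = 0.59·57·t^-0.41. Setting 0.59·57·t^-0.41 = 57·t^0.59/(31.3+t) gives 0.59(31.3+t) = t, so 0.41·t = 0.59×31.3.
t* = 0.59×31.3/0.41 = 45.04 min.

45.0 min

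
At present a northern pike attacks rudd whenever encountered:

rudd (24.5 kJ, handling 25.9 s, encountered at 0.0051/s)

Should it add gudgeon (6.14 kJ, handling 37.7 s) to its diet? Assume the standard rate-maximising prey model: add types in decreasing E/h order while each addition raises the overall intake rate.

Yes

On rudd alone, R = ΣλE/(1+Σλh) = 0.125/1.132 = 0.1104 kJ/s.
gudgeon: E/h = 6.14/37.7 = 0.1629 kJ/s.
Since 0.1629 > R, including gudgeon increases the long-run rate.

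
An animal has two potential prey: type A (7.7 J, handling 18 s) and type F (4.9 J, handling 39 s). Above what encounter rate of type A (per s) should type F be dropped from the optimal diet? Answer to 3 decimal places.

0.023 per s

Drop type F once their profitability E₂/h₂ falls below the rate achievable on type A alone: E₂/h₂ = λE₁/(1 + λh₁).
Solve for λ: λE₁h₂ = E₂(1 + λh₁) → λ(E₁h₂ − E₂h₁) = E₂ → λ = E₂/(E₁h₂ − E₂h₁).
λ = 4.9/(7.7×39 − 4.9×18) = 4.9/212.1 = 0.0231 per s.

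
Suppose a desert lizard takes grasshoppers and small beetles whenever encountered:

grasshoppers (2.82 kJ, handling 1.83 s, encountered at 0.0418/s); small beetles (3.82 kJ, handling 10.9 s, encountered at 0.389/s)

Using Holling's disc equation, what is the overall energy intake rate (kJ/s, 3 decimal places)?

Energy encountered per unit search time: 0.0418×2.82 + 0.389×3.82 = 1.604 kJ/s.
Handling time per unit search time: 0.0418×1.83 + 0.389×10.9 = 4.317.
Rate = 1.604/(1 + 4.317) = 0.3017 kJ/s.

0.302 kJ/s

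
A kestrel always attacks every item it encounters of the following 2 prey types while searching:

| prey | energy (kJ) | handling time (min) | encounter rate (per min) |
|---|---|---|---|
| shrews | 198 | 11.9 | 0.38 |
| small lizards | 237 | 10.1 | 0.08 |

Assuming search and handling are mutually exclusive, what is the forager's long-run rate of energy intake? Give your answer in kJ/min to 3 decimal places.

Energy encountered per unit search time: 0.38×198 + 0.08×237 = 94.2 kJ/min.
Handling time per unit search time: 0.38×11.9 + 0.08×10.1 = 5.33.
Rate = 94.2/(1 + 5.33) = 14.88 kJ/min.

14.882 kJ/min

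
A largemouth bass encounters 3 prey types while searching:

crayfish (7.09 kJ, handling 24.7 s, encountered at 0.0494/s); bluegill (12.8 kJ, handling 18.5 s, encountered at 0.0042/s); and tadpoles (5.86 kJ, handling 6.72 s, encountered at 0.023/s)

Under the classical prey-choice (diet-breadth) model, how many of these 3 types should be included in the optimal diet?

3

Profitabilities (E/h, kJ/s): tadpoles 0.872, bluegill 0.692, crayfish 0.287. Add prey in this order while the next type's profitability exceeds the intake rate on those already taken.
Rate on top 1: 0.1167. bluegill: 0.692 > 0.1167 → include.
Rate on top 2: 0.153. crayfish: 0.287 > 0.153 → include.
Optimal diet: tadpoles, bluegill, crayfish — 3 of 3 types.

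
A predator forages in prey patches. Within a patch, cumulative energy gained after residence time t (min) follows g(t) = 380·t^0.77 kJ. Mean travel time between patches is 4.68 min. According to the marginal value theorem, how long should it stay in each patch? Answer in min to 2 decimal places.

15.67 min

Optimal t* satisfies g'(t*) = g(t*)/(T + t*).
g'(t) = 0.77·380·t^-0.23. Setting 0.77·380·t^-0.23 = 380·t^0.77/(4.68+t) gives 0.77(4.68+t) = t, so 0.23·t = 0.77×4.68.
t* = 0.77×4.68/0.23 = 15.67 min.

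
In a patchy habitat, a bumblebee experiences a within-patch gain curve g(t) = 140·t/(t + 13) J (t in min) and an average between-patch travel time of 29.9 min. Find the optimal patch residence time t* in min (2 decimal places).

Maximise g(t)/(T+t): set derivative to zero → g'(t)(T+t) = g(t).
g'(t) = 140·13/(t + 13)². Setting 140·13/(t+13)² = 140t/[(t+13)(29.9+t)] gives 13(29.9+t) = t(t+13), so t² = 13×29.9 = 388.7.
t* = √388.7 = 19.72 min.

19.72 min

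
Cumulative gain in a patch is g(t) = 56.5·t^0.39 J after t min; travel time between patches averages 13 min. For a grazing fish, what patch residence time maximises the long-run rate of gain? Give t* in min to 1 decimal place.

8.3 min

Maximise g(t)/(T+t): set derivative to zero → g'(t)(T+t) = g(t).
g'(t) = 0.39·56.5·t^-0.61. Setting 0.39·56.5·t^-0.61 = 56.5·t^0.39/(13+t) gives 0.39(13+t) = t, so 0.61·t = 0.39×13.
t* = 0.39×13/0.61 = 8.311 min.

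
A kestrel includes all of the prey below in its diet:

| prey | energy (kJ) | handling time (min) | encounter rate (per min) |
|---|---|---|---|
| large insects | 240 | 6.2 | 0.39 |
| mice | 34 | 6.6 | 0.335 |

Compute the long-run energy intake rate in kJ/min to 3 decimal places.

Energy encountered per unit search time: 0.39×240 + 0.335×34 = 105 kJ/min.
Handling time per unit search time: 0.39×6.2 + 0.335×6.6 = 4.629.
Rate = 105/(1 + 4.629) = 18.65 kJ/min.

18.652 kJ/min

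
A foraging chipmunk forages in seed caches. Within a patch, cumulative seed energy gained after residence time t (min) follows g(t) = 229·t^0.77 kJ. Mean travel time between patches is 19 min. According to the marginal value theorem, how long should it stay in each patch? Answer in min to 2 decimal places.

63.61 min

By the marginal value theorem, leave when the instantaneous gain rate g'(t) equals the habitat-wide average g(t)/(T + t).
g'(t) = 0.77·229·t^-0.23. Setting 0.77·229·t^-0.23 = 229·t^0.77/(19+t) gives 0.77(19+t) = t, so 0.23·t = 0.77×19.
t* = 0.77×19/0.23 = 63.61 min.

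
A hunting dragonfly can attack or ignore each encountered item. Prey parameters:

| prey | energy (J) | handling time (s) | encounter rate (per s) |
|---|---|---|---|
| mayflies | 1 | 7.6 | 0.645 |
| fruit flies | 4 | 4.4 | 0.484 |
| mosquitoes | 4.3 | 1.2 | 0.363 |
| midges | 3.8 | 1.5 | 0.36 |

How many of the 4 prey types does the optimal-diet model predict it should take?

2

Rank by E/h (J/s): mosquitoes 3.58, midges 2.53, fruit flies 0.909, mayflies 0.132. Include each in turn until the next type's E/h falls below the running intake rate.
Rate on top 1: 1.087. midges: 2.53 > 1.087 → include.
Rate on top 2: 1.483. fruit flies: 0.909 < 1.483 → exclude; stop.
Optimal diet: mosquitoes, midges — 2 of 4 types.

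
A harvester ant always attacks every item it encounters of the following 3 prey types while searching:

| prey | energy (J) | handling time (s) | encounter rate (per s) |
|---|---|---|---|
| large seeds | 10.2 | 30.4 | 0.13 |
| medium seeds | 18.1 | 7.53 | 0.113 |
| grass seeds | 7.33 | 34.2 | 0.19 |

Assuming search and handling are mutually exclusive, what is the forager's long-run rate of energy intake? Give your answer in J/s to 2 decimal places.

0.39 J/s

R = (0.13×10.2 + 0.113×18.1 + 0.19×7.33) / (1 + 0.13×30.4 + 0.113×7.53 + 0.19×34.2) = 4.764/12.3 = 0.3873 J/s.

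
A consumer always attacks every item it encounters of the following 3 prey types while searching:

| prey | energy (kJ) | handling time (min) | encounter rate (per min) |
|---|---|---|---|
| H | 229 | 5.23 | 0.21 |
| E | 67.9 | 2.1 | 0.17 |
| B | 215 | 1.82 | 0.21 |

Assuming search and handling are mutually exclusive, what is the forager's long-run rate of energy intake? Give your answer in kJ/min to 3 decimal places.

36.928 kJ/min

Energy encountered per unit search time: 0.21×229 + 0.17×67.9 + 0.21×215 = 104.8 kJ/min.
Handling time per unit search time: 0.21×5.23 + 0.17×2.1 + 0.21×1.82 = 1.838.
Rate = 104.8/(1 + 1.838) = 36.93 kJ/min.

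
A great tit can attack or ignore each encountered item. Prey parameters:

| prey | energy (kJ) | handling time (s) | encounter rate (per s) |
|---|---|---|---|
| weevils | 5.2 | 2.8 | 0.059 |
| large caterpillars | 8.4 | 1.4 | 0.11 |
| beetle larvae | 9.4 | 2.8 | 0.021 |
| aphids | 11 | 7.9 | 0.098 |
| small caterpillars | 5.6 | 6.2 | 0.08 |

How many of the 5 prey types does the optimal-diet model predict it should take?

4

Rank by E/h (kJ/s): large caterpillars 6, beetle larvae 3.36, weevils 1.86, aphids 1.39, small caterpillars 0.903. Include each in turn until the next type's E/h falls below the running intake rate.
Rate on top 1: 0.8007. beetle larvae: 3.36 > 0.8007 → include.
Rate on top 2: 0.9246. weevils: 1.86 > 0.9246 → include.
Rate on top 3: 1.036. aphids: 1.39 > 1.036 → include.
Rate on top 4: 1.164. small caterpillars: 0.903 < 1.164 → exclude; stop.
Optimal diet: large caterpillars, beetle larvae, weevils, aphids — 4 of 5 types.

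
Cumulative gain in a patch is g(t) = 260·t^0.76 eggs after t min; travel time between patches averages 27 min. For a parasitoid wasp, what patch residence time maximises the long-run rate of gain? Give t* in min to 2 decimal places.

85.50 min

Optimal t* satisfies g'(t*) = g(t*)/(T + t*).
g'(t) = 0.76·260·t^-0.24. Setting 0.76·260·t^-0.24 = 260·t^0.76/(27+t) gives 0.76(27+t) = t, so 0.24·t = 0.76×27.
t* = 0.76×27/0.24 = 85.5 min.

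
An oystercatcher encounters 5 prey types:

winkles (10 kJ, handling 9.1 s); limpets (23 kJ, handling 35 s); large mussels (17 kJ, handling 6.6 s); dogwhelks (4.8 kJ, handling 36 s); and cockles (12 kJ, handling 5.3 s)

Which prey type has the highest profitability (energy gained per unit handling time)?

Profitability E/h (kJ/s): winkles = 10/9.1 = 1.1, limpets = 23/35 = 0.657, large mussels = 17/6.6 = 2.58, dogwhelks = 4.8/36 = 0.133, cockles = 12/5.3 = 2.26.
Ranked: large mussels > cockles > winkles > limpets > dogwhelks.

large mussels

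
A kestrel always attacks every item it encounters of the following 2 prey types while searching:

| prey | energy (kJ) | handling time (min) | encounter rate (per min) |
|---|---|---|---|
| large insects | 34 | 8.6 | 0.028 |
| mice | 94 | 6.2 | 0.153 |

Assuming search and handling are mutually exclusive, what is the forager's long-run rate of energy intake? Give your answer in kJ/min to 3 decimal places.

R = (0.028×34 + 0.153×94) / (1 + 0.028×8.6 + 0.153×6.2) = 15.33/2.189 = 7.004 kJ/min.

7.004 kJ/min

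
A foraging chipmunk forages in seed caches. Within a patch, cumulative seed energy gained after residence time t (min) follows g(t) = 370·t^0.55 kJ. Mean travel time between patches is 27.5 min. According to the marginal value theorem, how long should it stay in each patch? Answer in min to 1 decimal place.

33.6 min

By the marginal value theorem, leave when the instantaneous gain rate g'(t) equals the habitat-wide average g(t)/(T + t).
g'(t) = 0.55·370·t^-0.45. Setting 0.55·370·t^-0.45 = 370·t^0.55/(27.5+t) gives 0.55(27.5+t) = t, so 0.45·t = 0.55×27.5.
t* = 0.55×27.5/0.45 = 33.61 min.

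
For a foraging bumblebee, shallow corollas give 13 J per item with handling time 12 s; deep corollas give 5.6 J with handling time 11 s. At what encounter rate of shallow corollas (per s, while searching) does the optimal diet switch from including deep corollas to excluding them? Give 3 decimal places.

0.074 per s

The zero-one rule: include deep corollas iff E₂/h₂ > λE₁/(1+λh₁). Equality gives the switch point.
λE₁h₂ = E₂ + λE₂h₁ ⇒ λ = E₂/(E₁h₂ − E₂h₁) = 5.6/(143 − 67.2) = 0.07388 per s.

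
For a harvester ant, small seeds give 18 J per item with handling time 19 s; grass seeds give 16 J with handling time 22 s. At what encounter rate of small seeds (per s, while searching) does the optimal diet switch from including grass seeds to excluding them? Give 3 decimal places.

0.174 per s

Drop grass seeds once their profitability E₂/h₂ falls below the rate achievable on small seeds alone: E₂/h₂ = λE₁/(1 + λh₁).
Solve for λ: λE₁h₂ = E₂(1 + λh₁) → λ(E₁h₂ − E₂h₁) = E₂ → λ = E₂/(E₁h₂ − E₂h₁).
λ = 16/(18×22 − 16×19) = 16/92 = 0.1739 per s.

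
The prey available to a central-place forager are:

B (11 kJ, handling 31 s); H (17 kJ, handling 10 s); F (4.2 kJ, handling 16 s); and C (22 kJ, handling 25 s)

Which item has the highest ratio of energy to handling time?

H

Profitability E/h (kJ/s): B = 11/31 = 0.355, H = 17/10 = 1.7, F = 4.2/16 = 0.263, C = 22/25 = 0.88.
Ranked: H > C > B > F.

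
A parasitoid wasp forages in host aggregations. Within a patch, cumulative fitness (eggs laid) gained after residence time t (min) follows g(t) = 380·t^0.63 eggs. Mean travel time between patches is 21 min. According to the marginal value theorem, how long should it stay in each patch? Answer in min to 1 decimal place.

Optimal t* satisfies g'(t*) = g(t*)/(T + t*).
g'(t) = 0.63·380·t^-0.37. Setting 0.63·380·t^-0.37 = 380·t^0.63/(21+t) gives 0.63(21+t) = t, so 0.37·t = 0.63×21.
t* = 0.63×21/0.37 = 35.76 min.

35.8 min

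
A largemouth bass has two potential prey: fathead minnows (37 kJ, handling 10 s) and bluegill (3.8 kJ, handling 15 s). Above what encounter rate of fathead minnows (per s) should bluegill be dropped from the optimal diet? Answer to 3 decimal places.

Drop bluegill once their profitability E₂/h₂ falls below the rate achievable on fathead minnows alone: E₂/h₂ = λE₁/(1 + λh₁).
Solve for λ: λE₁h₂ = E₂(1 + λh₁) → λ(E₁h₂ − E₂h₁) = E₂ → λ = E₂/(E₁h₂ − E₂h₁).
λ = 3.8/(37×15 − 3.8×10) = 3.8/517 = 0.00735 per s.

0.007 per s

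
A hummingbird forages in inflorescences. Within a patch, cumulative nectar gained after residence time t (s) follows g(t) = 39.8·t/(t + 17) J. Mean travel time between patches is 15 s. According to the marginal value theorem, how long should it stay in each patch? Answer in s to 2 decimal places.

Maximise g(t)/(T+t): set derivative to zero → g'(t)(T+t) = g(t).
g'(t) = 39.8·17/(t + 17)². Setting 39.8·17/(t+17)² = 39.8t/[(t+17)(15+t)] gives 17(15+t) = t(t+17), so t² = 17×15 = 255.
t* = √255 = 15.97 s.

15.97 s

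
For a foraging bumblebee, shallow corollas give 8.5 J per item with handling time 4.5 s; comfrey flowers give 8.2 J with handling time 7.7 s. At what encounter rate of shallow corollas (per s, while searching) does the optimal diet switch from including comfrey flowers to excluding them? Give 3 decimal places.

0.287 per s

The zero-one rule: include comfrey flowers iff E₂/h₂ > λE₁/(1+λh₁). Equality gives the switch point.
λE₁h₂ = E₂ + λE₂h₁ ⇒ λ = E₂/(E₁h₂ − E₂h₁) = 8.2/(65.45 − 36.9) = 0.2872 per s.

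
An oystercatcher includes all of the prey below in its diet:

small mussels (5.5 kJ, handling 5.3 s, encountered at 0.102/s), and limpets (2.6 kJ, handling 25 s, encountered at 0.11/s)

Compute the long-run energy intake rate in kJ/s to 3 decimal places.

0.197 kJ/s

R = Σλ_iE_i / (1 + Σλ_ih_i)
Numerator: 0.102×5.5 + 0.11×2.6 = 0.847
Denominator: 1 + 0.102×5.3 + 0.11×25 = 4.291
R = 0.847/4.291 = 0.1974 kJ/s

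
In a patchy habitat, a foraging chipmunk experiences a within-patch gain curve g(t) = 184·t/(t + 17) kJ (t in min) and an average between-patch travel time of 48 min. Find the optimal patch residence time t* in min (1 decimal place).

28.6 min

By the marginal value theorem, leave when the instantaneous gain rate g'(t) equals the habitat-wide average g(t)/(T + t).
g'(t) = 184·17/(t + 17)². Setting 184·17/(t+17)² = 184t/[(t+17)(48+t)] gives 17(48+t) = t(t+17), so t² = 17×48 = 816.
t* = √816 = 28.57 min.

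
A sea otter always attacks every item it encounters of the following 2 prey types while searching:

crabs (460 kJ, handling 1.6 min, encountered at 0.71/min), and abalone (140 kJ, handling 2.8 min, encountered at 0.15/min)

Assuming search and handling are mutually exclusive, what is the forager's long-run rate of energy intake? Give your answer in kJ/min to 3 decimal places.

R = (0.71×460 + 0.15×140) / (1 + 0.71×1.6 + 0.15×2.8) = 347.6/2.556 = 136 kJ/min.

135.994 kJ/min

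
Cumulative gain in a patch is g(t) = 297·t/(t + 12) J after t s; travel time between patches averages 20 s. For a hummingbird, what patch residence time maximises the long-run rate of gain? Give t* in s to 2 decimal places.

15.49 s

By the marginal value theorem, leave when the instantaneous gain rate g'(t) equals the habitat-wide average g(t)/(T + t).
g'(t) = 297·12/(t + 12)². Setting 297·12/(t+12)² = 297t/[(t+12)(20+t)] gives 12(20+t) = t(t+12), so t² = 12×20 = 240.
t* = √240 = 15.49 s.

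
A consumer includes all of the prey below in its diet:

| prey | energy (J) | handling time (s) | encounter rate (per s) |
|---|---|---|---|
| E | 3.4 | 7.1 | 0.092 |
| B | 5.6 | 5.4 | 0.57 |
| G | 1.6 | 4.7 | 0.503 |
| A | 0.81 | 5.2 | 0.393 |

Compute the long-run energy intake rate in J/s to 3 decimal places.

0.506 J/s

Energy encountered per unit search time: 0.092×3.4 + 0.57×5.6 + 0.503×1.6 + 0.393×0.81 = 4.628 J/s.
Handling time per unit search time: 0.092×7.1 + 0.57×5.4 + 0.503×4.7 + 0.393×5.2 = 8.139.
Rate = 4.628/(1 + 8.139) = 0.5064 J/s.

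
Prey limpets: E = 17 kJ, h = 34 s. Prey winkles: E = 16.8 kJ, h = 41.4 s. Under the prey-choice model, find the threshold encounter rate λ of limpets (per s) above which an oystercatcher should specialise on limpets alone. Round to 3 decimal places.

Drop winkles once their profitability E₂/h₂ falls below the rate achievable on limpets alone: E₂/h₂ = λE₁/(1 + λh₁).
Solve for λ: λE₁h₂ = E₂(1 + λh₁) → λ(E₁h₂ − E₂h₁) = E₂ → λ = E₂/(E₁h₂ − E₂h₁).
λ = 16.8/(17×41.4 − 16.8×34) = 16.8/132.6 = 0.1267 per s.

0.127 per s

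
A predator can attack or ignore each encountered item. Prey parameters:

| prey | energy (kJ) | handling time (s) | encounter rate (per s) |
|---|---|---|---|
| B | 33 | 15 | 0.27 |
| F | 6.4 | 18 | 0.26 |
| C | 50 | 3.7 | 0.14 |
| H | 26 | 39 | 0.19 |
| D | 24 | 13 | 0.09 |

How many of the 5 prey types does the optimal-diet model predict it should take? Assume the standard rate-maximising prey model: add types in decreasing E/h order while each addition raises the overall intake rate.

Rank by E/h (kJ/s): C 13.5, B 2.2, D 1.85, H 0.667, F 0.356. Include each in turn until the next type's E/h falls below the running intake rate.
Rate on top 1: 4.611. B: 2.2 < 4.611 → exclude; stop.
Optimal diet: C — 1 of 5 types.

1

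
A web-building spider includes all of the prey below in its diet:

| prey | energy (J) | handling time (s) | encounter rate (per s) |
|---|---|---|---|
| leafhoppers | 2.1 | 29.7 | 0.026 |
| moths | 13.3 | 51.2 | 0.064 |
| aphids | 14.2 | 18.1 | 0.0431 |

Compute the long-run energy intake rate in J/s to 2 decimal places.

R = Σλ_iE_i / (1 + Σλ_ih_i)
Numerator: 0.026×2.1 + 0.064×13.3 + 0.0431×14.2 = 1.518
Denominator: 1 + 0.026×29.7 + 0.064×51.2 + 0.0431×18.1 = 5.829
R = 1.518/5.829 = 0.2604 J/s

0.26 J/s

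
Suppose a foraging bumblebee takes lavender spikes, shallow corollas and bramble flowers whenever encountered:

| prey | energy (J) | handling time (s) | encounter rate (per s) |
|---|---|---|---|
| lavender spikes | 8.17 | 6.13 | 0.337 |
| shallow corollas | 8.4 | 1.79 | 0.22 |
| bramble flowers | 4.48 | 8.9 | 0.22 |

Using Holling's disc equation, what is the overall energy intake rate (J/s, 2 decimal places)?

Energy encountered per unit search time: 0.337×8.17 + 0.22×8.4 + 0.22×4.48 = 5.587 J/s.
Handling time per unit search time: 0.337×6.13 + 0.22×1.79 + 0.22×8.9 = 4.418.
Rate = 5.587/(1 + 4.418) = 1.031 J/s.

1.03 J/s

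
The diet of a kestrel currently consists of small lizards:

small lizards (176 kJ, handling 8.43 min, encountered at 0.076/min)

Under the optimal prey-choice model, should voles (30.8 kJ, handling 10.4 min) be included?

No

On small lizards alone, R = ΣλE/(1+Σλh) = 13.38/1.641 = 8.153 kJ/min.
Profitability of voles: 30.8/10.4 = 2.962 kJ/min.
2.962 < 8.153, so adding voles would lower the average — exclude it.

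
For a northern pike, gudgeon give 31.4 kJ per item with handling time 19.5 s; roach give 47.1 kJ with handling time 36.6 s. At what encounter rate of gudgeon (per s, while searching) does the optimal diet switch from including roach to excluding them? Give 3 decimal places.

0.204 per s

At the threshold, the rate on gudgeon alone equals the profitability of roach: λ·31.4/(1 + λ·19.5) = 47.1/36.6 = 1.287.
Rearranging, λ(31.4 − 1.287×19.5) = 1.287, so λ = 1.287/6.306 = 0.2041 per s.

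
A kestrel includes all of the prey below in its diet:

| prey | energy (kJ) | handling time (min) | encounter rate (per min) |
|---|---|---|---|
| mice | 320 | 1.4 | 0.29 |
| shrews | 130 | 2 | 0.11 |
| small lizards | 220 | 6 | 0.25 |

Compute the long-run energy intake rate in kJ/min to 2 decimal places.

Energy encountered per unit search time: 0.29×320 + 0.11×130 + 0.25×220 = 162.1 kJ/min.
Handling time per unit search time: 0.29×1.4 + 0.11×2 + 0.25×6 = 2.126.
Rate = 162.1/(1 + 2.126) = 51.86 kJ/min.

51.86 kJ/min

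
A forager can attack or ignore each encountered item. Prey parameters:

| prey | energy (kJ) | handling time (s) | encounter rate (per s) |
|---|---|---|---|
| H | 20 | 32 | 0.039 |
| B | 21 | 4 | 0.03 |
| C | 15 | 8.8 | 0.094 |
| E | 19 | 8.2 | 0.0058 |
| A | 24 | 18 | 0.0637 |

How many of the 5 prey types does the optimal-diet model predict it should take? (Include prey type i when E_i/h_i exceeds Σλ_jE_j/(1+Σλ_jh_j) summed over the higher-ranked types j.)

4

Profitabilities (E/h, kJ/s): B 5.25, E 2.32, C 1.7, A 1.33, H 0.625. Add prey in this order while the next type's profitability exceeds the intake rate on those already taken.
Rate on top 1: 0.5625. E: 2.32 > 0.5625 → include.
Rate on top 2: 0.634. C: 1.7 > 0.634 → include.
Rate on top 3: 1.078. A: 1.33 > 1.078 → include.
Rate on top 4: 1.171. H: 0.625 < 1.171 → exclude; stop.
Optimal diet: B, E, C, A — 4 of 5 types.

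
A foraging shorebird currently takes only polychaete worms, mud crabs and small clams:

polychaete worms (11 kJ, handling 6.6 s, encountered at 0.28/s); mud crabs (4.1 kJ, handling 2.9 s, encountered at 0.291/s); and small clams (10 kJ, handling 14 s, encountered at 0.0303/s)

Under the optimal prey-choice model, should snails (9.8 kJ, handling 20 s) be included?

Intake rate on the current diet: R = (0.28×11 + 0.291×4.1 + 0.0303×10) / (1 + 0.28×6.6 + 0.291×2.9 + 0.0303×14) = 4.576/4.116 = 1.112 kJ/s.
Profitability of snails: 9.8/20 = 0.49 kJ/s.
0.49 < 1.112, so adding snails would lower the average — exclude it.

No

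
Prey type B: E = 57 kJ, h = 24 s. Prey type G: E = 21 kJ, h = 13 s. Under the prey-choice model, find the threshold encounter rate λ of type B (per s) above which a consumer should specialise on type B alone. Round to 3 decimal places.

0.089 per s

The zero-one rule: include type G iff E₂/h₂ > λE₁/(1+λh₁). Equality gives the switch point.
λE₁h₂ = E₂ + λE₂h₁ ⇒ λ = E₂/(E₁h₂ − E₂h₁) = 21/(741 − 504) = 0.08861 per s.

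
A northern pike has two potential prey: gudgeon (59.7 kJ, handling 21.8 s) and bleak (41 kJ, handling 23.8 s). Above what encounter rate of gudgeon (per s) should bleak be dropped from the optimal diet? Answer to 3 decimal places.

0.078 per s

Drop bleak once their profitability E₂/h₂ falls below the rate achievable on gudgeon alone: E₂/h₂ = λE₁/(1 + λh₁).
Solve for λ: λE₁h₂ = E₂(1 + λh₁) → λ(E₁h₂ − E₂h₁) = E₂ → λ = E₂/(E₁h₂ − E₂h₁).
λ = 41/(59.7×23.8 − 41×21.8) = 41/527.1 = 0.07779 per s.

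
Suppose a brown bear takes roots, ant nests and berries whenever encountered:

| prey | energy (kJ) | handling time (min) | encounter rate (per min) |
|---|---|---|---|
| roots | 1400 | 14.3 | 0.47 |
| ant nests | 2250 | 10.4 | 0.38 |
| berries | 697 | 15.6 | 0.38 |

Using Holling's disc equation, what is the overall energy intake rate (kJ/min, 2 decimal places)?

R = Σλ_iE_i / (1 + Σλ_ih_i)
Numerator: 0.47×1400 + 0.38×2250 + 0.38×697 = 1778
Denominator: 1 + 0.47×14.3 + 0.38×10.4 + 0.38×15.6 = 17.6
R = 1778/17.6 = 101 kJ/min

101.01 kJ/min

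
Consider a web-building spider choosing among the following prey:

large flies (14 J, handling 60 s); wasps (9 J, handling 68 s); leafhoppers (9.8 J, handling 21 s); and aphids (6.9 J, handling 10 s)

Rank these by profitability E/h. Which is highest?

aphids

Profitability E/h (J/s): large flies = 14/60 = 0.233, wasps = 9/68 = 0.132, leafhoppers = 9.8/21 = 0.467, aphids = 6.9/10 = 0.69.
Ranked: aphids > leafhoppers > large flies > wasps.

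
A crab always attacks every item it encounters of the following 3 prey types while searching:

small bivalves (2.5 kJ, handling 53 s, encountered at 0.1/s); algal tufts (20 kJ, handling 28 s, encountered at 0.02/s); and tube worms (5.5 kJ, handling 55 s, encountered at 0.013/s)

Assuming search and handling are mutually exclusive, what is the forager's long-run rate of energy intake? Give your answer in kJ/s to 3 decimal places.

0.095 kJ/s

R = Σλ_iE_i / (1 + Σλ_ih_i)
Numerator: 0.1×2.5 + 0.02×20 + 0.013×5.5 = 0.7215
Denominator: 1 + 0.1×53 + 0.02×28 + 0.013×55 = 7.575
R = 0.7215/7.575 = 0.09525 kJ/s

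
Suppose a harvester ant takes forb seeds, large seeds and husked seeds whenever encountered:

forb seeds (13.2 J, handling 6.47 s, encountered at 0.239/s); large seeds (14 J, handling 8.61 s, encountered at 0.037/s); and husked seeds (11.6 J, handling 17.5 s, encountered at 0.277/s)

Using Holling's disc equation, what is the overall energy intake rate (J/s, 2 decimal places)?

R = Σλ_iE_i / (1 + Σλ_ih_i)
Numerator: 0.239×13.2 + 0.037×14 + 0.277×11.6 = 6.886
Denominator: 1 + 0.239×6.47 + 0.037×8.61 + 0.277×17.5 = 7.712
R = 6.886/7.712 = 0.8928 J/s

0.89 J/s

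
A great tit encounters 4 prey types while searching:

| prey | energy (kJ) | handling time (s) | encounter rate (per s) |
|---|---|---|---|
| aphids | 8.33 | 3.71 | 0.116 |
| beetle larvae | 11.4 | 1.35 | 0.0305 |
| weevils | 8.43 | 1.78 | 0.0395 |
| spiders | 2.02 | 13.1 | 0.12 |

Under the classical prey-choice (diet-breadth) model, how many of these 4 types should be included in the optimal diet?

Profitabilities (E/h, kJ/s): beetle larvae 8.44, weevils 4.74, aphids 2.25, spiders 0.154. Add prey in this order while the next type's profitability exceeds the intake rate on those already taken.
Rate on top 1: 0.3339. weevils: 4.74 > 0.3339 → include.
Rate on top 2: 0.6124. aphids: 2.25 > 0.6124 → include.
Rate on top 3: 1.068. spiders: 0.154 < 1.068 → exclude; stop.
Optimal diet: beetle larvae, weevils, aphids — 3 of 4 types.

3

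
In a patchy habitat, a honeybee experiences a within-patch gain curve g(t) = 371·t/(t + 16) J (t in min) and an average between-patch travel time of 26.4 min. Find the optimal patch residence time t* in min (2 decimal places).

20.55 min

By the marginal value theorem, leave when the instantaneous gain rate g'(t) equals the habitat-wide average g(t)/(T + t).
g'(t) = 371·16/(t + 16)². Setting 371·16/(t+16)² = 371t/[(t+16)(26.4+t)] gives 16(26.4+t) = t(t+16), so t² = 16×26.4 = 422.4.
t* = √422.4 = 20.55 min.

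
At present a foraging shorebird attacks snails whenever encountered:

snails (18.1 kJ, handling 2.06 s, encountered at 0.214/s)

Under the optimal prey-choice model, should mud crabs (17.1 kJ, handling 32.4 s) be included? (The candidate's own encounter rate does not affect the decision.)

No

On snails alone, R = ΣλE/(1+Σλh) = 3.873/1.441 = 2.688 kJ/s.
Profitability of mud crabs: 17.1/32.4 = 0.5278 kJ/s.
0.5278 < 2.688, so adding mud crabs would lower the average — exclude it.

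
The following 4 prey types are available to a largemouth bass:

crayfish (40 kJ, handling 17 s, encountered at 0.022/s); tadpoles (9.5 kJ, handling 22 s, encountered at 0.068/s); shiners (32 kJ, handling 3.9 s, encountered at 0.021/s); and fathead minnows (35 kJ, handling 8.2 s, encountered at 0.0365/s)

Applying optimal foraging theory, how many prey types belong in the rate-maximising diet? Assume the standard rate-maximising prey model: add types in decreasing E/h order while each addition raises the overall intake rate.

Rank by E/h (kJ/s): shiners 8.21, fathead minnows 4.27, crayfish 2.35, tadpoles 0.432. Include each in turn until the next type's E/h falls below the running intake rate.
Rate on top 1: 0.6211. fathead minnows: 4.27 > 0.6211 → include.
Rate on top 2: 1.411. crayfish: 2.35 > 1.411 → include.
Rate on top 3: 1.612. tadpoles: 0.432 < 1.612 → exclude; stop.
Optimal diet: shiners, fathead minnows, crayfish — 3 of 4 types.

3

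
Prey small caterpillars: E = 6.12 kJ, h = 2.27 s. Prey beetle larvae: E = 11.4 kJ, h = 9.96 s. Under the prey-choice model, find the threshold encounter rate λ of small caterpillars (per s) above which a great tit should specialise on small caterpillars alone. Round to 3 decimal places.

0.325 per s

At the threshold, the rate on small caterpillars alone equals the profitability of beetle larvae: λ·6.12/(1 + λ·2.27) = 11.4/9.96 = 1.145.
Rearranging, λ(6.12 − 1.145×2.27) = 1.145, so λ = 1.145/3.522 = 0.325 per s.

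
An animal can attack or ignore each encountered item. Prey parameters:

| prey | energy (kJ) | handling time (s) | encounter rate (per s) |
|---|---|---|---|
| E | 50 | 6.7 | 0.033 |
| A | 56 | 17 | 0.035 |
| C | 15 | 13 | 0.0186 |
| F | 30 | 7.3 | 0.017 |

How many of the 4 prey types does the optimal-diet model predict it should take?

Profitabilities (E/h, kJ/s): E 7.46, F 4.11, A 3.29, C 1.15. Add prey in this order while the next type's profitability exceeds the intake rate on those already taken.
Rate on top 1: 1.351. F: 4.11 > 1.351 → include.
Rate on top 2: 1.606. A: 3.29 > 1.606 → include.
Rate on top 3: 2.123. C: 1.15 < 2.123 → exclude; stop.
Optimal diet: E, F, A — 3 of 4 types.

3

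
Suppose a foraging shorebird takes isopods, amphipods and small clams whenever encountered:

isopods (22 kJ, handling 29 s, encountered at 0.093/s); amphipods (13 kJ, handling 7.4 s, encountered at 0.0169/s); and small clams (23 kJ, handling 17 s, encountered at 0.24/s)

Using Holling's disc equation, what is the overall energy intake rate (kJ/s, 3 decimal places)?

R = Σλ_iE_i / (1 + Σλ_ih_i)
Numerator: 0.093×22 + 0.0169×13 + 0.24×23 = 7.786
Denominator: 1 + 0.093×29 + 0.0169×7.4 + 0.24×17 = 7.902
R = 7.786/7.902 = 0.9853 kJ/s

0.985 kJ/s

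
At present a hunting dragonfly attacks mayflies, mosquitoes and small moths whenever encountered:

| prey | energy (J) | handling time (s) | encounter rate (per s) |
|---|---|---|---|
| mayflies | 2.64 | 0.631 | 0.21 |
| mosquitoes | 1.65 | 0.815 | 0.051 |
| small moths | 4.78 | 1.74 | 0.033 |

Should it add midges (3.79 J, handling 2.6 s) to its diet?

Intake rate on the current diet: R = (0.21×2.64 + 0.051×1.65 + 0.033×4.78) / (1 + 0.21×0.631 + 0.051×0.815 + 0.033×1.74) = 0.7963/1.231 = 0.6466 J/s.
Profitability of midges: 3.79/2.6 = 1.458 J/s.
Since 1.458 > R, including midges increases the long-run rate.

Yes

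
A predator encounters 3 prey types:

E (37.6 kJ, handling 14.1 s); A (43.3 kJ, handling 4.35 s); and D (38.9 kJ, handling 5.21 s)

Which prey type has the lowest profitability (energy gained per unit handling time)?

E

In descending order of E/h:
A: 43.3/4.35 = 9.95 kJ/s
D: 38.9/5.21 = 7.47 kJ/s
E: 37.6/14.1 = 2.67 kJ/s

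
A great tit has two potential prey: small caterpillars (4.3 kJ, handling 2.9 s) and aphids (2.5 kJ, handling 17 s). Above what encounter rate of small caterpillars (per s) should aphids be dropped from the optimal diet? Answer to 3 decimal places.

The zero-one rule: include aphids iff E₂/h₂ > λE₁/(1+λh₁). Equality gives the switch point.
λE₁h₂ = E₂ + λE₂h₁ ⇒ λ = E₂/(E₁h₂ − E₂h₁) = 2.5/(73.1 − 7.25) = 0.03797 per s.

0.038 per s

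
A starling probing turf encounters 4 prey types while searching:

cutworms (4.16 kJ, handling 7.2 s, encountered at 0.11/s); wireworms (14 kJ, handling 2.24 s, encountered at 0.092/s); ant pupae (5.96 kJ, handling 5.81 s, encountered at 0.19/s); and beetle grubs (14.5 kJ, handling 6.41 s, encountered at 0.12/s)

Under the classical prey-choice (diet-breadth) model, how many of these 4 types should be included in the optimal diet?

Rank by E/h (kJ/s): wireworms 6.25, beetle grubs 2.26, ant pupae 1.03, cutworms 0.578. Include each in turn until the next type's E/h falls below the running intake rate.
Rate on top 1: 1.068. beetle grubs: 2.26 > 1.068 → include.
Rate on top 2: 1.533. ant pupae: 1.03 < 1.533 → exclude; stop.
Optimal diet: wireworms, beetle grubs — 2 of 4 types.

2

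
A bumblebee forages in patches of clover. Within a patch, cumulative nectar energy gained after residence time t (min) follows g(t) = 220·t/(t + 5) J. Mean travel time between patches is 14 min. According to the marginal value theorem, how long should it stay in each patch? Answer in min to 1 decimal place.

8.4 min

By the marginal value theorem, leave when the instantaneous gain rate g'(t) equals the habitat-wide average g(t)/(T + t).
g'(t) = 220·5/(t + 5)². Setting 220·5/(t+5)² = 220t/[(t+5)(14+t)] gives 5(14+t) = t(t+5), so t² = 5×14 = 70.
t* = √70 = 8.367 min.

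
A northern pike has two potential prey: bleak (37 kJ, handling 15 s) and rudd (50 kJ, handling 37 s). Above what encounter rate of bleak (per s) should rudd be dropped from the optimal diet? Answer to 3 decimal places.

0.081 per s

The zero-one rule: include rudd iff E₂/h₂ > λE₁/(1+λh₁). Equality gives the switch point.
λE₁h₂ = E₂ + λE₂h₁ ⇒ λ = E₂/(E₁h₂ − E₂h₁) = 50/(1369 − 750) = 0.08078 per s.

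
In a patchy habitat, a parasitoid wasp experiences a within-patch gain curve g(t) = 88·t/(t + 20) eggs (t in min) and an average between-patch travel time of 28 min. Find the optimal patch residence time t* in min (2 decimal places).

23.66 min

Optimal t* satisfies g'(t*) = g(t*)/(T + t*).
g'(t) = 88·20/(t + 20)². Setting 88·20/(t+20)² = 88t/[(t+20)(28+t)] gives 20(28+t) = t(t+20), so t² = 20×28 = 560.
t* = √560 = 23.66 min.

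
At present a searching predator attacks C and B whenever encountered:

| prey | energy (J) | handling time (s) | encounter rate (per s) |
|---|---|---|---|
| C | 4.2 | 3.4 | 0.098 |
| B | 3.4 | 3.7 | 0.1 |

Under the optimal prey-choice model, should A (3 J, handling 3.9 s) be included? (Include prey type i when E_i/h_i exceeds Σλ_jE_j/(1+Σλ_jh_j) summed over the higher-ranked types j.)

Yes

Current rate: (0.098×4.2 + 0.1×3.4)/(1 + 0.098×3.4 + 0.1×3.7) = 0.4413 J/s.
A: E/h = 3/3.9 = 0.7692 J/s.
0.7692 > 0.4413, so adding A raises the average — include it.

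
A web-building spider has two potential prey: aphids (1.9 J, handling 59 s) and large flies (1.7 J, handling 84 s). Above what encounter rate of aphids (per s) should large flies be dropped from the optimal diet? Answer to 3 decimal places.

At the threshold, the rate on aphids alone equals the profitability of large flies: λ·1.9/(1 + λ·59) = 1.7/84 = 0.02024.
Rearranging, λ(1.9 − 0.02024×59) = 0.02024, so λ = 0.02024/0.706 = 0.02867 per s.

0.029 per s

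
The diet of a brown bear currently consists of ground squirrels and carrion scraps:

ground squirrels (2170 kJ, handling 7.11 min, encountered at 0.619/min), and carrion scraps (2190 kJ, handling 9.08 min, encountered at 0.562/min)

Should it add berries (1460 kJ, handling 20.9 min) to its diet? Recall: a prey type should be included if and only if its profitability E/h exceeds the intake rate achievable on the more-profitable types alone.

No

On ground squirrels and carrion scraps alone, R = ΣλE/(1+Σλh) = 2574/10.5 = 245 kJ/min.
Profitability of berries: 1460/20.9 = 69.86 kJ/min.
69.86 < 245, so adding berries would lower the average — exclude it.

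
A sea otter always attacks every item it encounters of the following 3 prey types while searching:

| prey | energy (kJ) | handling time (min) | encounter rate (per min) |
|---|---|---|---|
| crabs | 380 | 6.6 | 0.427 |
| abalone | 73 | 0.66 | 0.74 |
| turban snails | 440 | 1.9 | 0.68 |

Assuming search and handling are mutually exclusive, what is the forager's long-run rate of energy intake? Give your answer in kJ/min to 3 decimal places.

92.073 kJ/min

R = Σλ_iE_i / (1 + Σλ_ih_i)
Numerator: 0.427×380 + 0.74×73 + 0.68×440 = 515.5
Denominator: 1 + 0.427×6.6 + 0.74×0.66 + 0.68×1.9 = 5.599
R = 515.5/5.599 = 92.07 kJ/min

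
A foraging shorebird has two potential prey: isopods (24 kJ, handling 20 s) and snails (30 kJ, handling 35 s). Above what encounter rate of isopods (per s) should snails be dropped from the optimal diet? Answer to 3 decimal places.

The zero-one rule: include snails iff E₂/h₂ > λE₁/(1+λh₁). Equality gives the switch point.
λE₁h₂ = E₂ + λE₂h₁ ⇒ λ = E₂/(E₁h₂ − E₂h₁) = 30/(840 − 600) = 0.125 per s.

0.125 per s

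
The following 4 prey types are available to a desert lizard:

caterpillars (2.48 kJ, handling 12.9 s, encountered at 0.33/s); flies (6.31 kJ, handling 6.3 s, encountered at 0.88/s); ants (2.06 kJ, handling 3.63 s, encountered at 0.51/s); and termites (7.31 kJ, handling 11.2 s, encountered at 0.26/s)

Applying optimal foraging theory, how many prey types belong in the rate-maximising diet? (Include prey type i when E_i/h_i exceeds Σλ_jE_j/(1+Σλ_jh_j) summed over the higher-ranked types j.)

1

Profitabilities (E/h, kJ/s): flies 1, termites 0.653, ants 0.567, caterpillars 0.192. Add prey in this order while the next type's profitability exceeds the intake rate on those already taken.
Rate on top 1: 0.8485. termites: 0.653 < 0.8485 → exclude; stop.
Optimal diet: flies — 1 of 4 types.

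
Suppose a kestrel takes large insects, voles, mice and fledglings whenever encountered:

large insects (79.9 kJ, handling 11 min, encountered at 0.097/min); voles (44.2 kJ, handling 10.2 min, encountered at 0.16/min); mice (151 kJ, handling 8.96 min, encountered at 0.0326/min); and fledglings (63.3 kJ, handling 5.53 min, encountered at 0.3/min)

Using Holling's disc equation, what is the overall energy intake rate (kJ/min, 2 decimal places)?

R = (0.097×79.9 + 0.16×44.2 + 0.0326×151 + 0.3×63.3) / (1 + 0.097×11 + 0.16×10.2 + 0.0326×8.96 + 0.3×5.53) = 38.73/5.65 = 6.856 kJ/min.

6.86 kJ/min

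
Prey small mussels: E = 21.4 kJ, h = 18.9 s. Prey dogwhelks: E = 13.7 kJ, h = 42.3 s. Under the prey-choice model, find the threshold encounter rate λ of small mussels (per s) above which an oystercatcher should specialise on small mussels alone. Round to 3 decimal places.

Drop dogwhelks once their profitability E₂/h₂ falls below the rate achievable on small mussels alone: E₂/h₂ = λE₁/(1 + λh₁).
Solve for λ: λE₁h₂ = E₂(1 + λh₁) → λ(E₁h₂ − E₂h₁) = E₂ → λ = E₂/(E₁h₂ − E₂h₁).
λ = 13.7/(21.4×42.3 − 13.7×18.9) = 13.7/646.3 = 0.0212 per s.

0.021 per s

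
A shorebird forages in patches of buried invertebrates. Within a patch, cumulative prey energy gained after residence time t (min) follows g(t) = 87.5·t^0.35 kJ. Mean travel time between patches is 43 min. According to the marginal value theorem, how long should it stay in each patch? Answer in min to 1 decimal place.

23.2 min

Optimal t* satisfies g'(t*) = g(t*)/(T + t*).
g'(t) = 0.35·87.5·t^-0.65. Setting 0.35·87.5·t^-0.65 = 87.5·t^0.35/(43+t) gives 0.35(43+t) = t, so 0.65·t = 0.35×43.
t* = 0.35×43/0.65 = 23.15 min.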